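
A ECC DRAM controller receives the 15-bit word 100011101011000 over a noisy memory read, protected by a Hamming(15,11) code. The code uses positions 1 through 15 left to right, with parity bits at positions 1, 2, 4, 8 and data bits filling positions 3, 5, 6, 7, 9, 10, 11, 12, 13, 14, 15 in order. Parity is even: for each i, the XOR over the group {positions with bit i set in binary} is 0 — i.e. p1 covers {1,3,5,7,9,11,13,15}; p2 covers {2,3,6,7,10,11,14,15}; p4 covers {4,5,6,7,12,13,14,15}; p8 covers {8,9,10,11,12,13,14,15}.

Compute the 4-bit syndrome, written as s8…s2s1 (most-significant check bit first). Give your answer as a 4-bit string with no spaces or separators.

s1 (pos 1,3,5,7,9,11,13,15): 1⊕0⊕1⊕1⊕1⊕1⊕0⊕0 = 1
s2 (pos 2,3,6,7,10,11,14,15): 0⊕0⊕1⊕1⊕0⊕1⊕0⊕0 = 1
s4 (pos 4,5,6,7,12,13,14,15): 0⊕1⊕1⊕1⊕1⊕0⊕0⊕0 = 0
s8 (pos 8,9,10,11,12,13,14,15): 0⊕1⊕0⊕1⊕1⊕0⊕0⊕0 = 1
Syndrome s8…s1 = 1011 → error at position 11.

1011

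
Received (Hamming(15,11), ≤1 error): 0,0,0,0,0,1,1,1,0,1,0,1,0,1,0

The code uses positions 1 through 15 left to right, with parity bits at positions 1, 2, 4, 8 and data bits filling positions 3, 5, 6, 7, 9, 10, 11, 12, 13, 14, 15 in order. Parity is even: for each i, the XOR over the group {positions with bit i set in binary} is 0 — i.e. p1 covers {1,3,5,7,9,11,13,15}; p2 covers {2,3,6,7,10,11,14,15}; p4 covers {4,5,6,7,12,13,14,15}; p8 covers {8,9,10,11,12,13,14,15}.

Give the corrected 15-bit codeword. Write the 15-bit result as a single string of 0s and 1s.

100001110101010

s1 (pos 1,3,5,7,9,11,13,15): 0⊕0⊕0⊕1⊕0⊕0⊕0⊕0 = 1
s2 (pos 2,3,6,7,10,11,14,15): 0⊕0⊕1⊕1⊕1⊕0⊕1⊕0 = 0
s4 (pos 4,5,6,7,12,13,14,15): 0⊕0⊕1⊕1⊕1⊕0⊕1⊕0 = 0
s8 (pos 8,9,10,11,12,13,14,15): 1⊕0⊕1⊕0⊕1⊕0⊕1⊕0 = 0
Syndrome s8…s1 = 0001 → error at position 1.
Flip position 1: 000001110101010 → 100001110101010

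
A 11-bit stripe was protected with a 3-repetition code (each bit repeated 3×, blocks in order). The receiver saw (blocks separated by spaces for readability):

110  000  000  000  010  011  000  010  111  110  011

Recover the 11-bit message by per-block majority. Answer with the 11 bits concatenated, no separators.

Block 1 (110): 2 ones → 1
Block 2 (000): 0 ones → 0
Block 3 (000): 0 ones → 0
Block 4 (000): 0 ones → 0
Block 5 (010): 1 one → 0
Block 6 (011): 2 ones → 1
Block 7 (000): 0 ones → 0
Block 8 (010): 1 one → 0
Block 9 (111): 3 ones → 1
Block 10 (110): 2 ones → 1
Block 11 (011): 2 ones → 1

10000100111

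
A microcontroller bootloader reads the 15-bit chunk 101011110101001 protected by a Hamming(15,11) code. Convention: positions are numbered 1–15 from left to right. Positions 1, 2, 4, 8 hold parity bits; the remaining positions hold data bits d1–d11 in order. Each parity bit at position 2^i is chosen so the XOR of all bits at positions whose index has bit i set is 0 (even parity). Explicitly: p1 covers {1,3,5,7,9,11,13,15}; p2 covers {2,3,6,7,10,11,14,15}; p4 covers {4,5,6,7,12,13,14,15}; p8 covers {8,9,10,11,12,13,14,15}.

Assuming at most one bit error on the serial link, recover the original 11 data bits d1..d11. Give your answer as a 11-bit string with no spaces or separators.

s1 (pos 1,3,5,7,9,11,13,15): 1⊕1⊕1⊕1⊕0⊕0⊕0⊕1 = 1
s2 (pos 2,3,6,7,10,11,14,15): 0⊕1⊕1⊕1⊕1⊕0⊕0⊕1 = 1
s4 (pos 4,5,6,7,12,13,14,15): 0⊕1⊕1⊕1⊕1⊕0⊕0⊕1 = 1
s8 (pos 8,9,10,11,12,13,14,15): 1⊕0⊕1⊕0⊕1⊕0⊕0⊕1 = 0
Syndrome s8…s1 = 0111 → error at position 7.
Flip position 7: 101011110101001 → 101011010101001
Read data bits from positions 3,5,6,7,9,10,11,12,13,14,15: 11100101001

11100101001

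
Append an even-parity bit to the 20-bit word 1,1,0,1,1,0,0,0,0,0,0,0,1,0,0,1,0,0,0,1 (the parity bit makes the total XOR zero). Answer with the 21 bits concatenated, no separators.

110110000000100100011

XOR of the 20 data bits: 1⊕1⊕0⊕1⊕1⊕0⊕0⊕0⊕0⊕0⊕0⊕0⊕1⊕0⊕0⊕1⊕0⊕0⊕0⊕1 = 1
Parity bit = 1 (so all 21 bits XOR to 0).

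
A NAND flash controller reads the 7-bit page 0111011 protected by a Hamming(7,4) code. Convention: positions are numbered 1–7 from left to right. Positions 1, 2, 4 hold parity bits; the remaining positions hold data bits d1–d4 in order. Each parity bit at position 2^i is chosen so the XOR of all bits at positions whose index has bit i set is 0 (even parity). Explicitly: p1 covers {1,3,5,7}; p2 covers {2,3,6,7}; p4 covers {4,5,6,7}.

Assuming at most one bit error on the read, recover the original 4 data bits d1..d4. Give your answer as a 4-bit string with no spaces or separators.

1011

s1 (pos 1,3,5,7): 0⊕1⊕0⊕1 = 0
s2 (pos 2,3,6,7): 1⊕1⊕1⊕1 = 0
s4 (pos 4,5,6,7): 1⊕0⊕1⊕1 = 1
Syndrome s4…s1 = 100 → error at position 4.
Flip position 4: 0111011 → 0110011
Read data bits from positions 3,5,6,7: 1011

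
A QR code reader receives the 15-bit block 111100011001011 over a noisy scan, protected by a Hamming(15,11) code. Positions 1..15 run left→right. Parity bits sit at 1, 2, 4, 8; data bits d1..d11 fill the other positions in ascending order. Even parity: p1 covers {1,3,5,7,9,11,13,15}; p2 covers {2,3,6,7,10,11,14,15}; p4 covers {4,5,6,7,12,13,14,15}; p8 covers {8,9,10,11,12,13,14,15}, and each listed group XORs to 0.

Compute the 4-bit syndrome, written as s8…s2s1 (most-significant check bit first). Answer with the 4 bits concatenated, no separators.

s1 (pos 1,3,5,7,9,11,13,15): 1⊕1⊕0⊕0⊕1⊕0⊕0⊕1 = 0
s2 (pos 2,3,6,7,10,11,14,15): 1⊕1⊕0⊕0⊕0⊕0⊕1⊕1 = 0
s4 (pos 4,5,6,7,12,13,14,15): 1⊕0⊕0⊕0⊕1⊕0⊕1⊕1 = 0
s8 (pos 8,9,10,11,12,13,14,15): 1⊕1⊕0⊕0⊕1⊕0⊕1⊕1 = 1
Syndrome s8…s1 = 1000 → error at position 8.

1000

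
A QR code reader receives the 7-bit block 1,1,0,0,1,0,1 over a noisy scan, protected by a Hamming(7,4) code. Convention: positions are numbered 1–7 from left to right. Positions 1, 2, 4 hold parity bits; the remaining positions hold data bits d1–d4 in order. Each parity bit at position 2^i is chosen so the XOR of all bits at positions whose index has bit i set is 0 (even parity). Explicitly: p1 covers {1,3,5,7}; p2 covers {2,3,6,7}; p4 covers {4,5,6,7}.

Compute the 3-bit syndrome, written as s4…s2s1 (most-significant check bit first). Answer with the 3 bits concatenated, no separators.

s1 (pos 1,3,5,7): 1⊕0⊕1⊕1 = 1
s2 (pos 2,3,6,7): 1⊕0⊕0⊕1 = 0
s4 (pos 4,5,6,7): 0⊕1⊕0⊕1 = 0
Syndrome s4…s1 = 001 → error at position 1.

001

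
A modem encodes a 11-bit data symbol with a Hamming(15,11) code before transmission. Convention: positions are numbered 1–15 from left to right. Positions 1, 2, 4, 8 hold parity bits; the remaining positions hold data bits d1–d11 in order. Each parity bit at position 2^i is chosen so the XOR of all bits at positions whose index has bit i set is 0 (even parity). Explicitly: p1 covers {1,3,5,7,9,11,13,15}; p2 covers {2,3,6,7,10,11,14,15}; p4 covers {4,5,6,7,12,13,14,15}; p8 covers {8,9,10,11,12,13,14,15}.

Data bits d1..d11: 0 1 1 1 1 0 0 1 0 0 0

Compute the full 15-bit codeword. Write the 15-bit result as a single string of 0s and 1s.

Place data at non-parity positions: p1 p2 0 p4 1 1 1 p8 1 0 0 1 0 0 0
p1 (pos 1,3,5,7,9,11,13,15): XOR of data positions = 0⊕1⊕1⊕1⊕0⊕0⊕0 = 1
p2 (pos 2,3,6,7,10,11,14,15): XOR of data positions = 0⊕1⊕1⊕0⊕0⊕0⊕0 = 0
p4 (pos 4,5,6,7,12,13,14,15): XOR of data positions = 1⊕1⊕1⊕1⊕0⊕0⊕0 = 0
p8 (pos 8,9,10,11,12,13,14,15): XOR of data positions = 1⊕0⊕0⊕1⊕0⊕0⊕0 = 0
Codeword: 100011101001000

100011101001000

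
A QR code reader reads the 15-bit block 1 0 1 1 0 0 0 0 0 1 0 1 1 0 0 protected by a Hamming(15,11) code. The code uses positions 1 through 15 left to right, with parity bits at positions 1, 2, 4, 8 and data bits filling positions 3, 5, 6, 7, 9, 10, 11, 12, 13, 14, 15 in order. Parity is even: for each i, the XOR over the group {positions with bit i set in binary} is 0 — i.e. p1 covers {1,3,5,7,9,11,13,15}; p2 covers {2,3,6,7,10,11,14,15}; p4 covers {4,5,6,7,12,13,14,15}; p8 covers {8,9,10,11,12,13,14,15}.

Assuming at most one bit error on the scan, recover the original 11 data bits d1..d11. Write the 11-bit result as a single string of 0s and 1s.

10000101000

s1 (pos 1,3,5,7,9,11,13,15): 1⊕1⊕0⊕0⊕0⊕0⊕1⊕0 = 1
s2 (pos 2,3,6,7,10,11,14,15): 0⊕1⊕0⊕0⊕1⊕0⊕0⊕0 = 0
s4 (pos 4,5,6,7,12,13,14,15): 1⊕0⊕0⊕0⊕1⊕1⊕0⊕0 = 1
s8 (pos 8,9,10,11,12,13,14,15): 0⊕0⊕1⊕0⊕1⊕1⊕0⊕0 = 1
Syndrome s8…s1 = 1101 → error at position 13.
Flip position 13: 101100000101100 → 101100000101000
Read data bits from positions 3,5,6,7,9,10,11,12,13,14,15: 10000101000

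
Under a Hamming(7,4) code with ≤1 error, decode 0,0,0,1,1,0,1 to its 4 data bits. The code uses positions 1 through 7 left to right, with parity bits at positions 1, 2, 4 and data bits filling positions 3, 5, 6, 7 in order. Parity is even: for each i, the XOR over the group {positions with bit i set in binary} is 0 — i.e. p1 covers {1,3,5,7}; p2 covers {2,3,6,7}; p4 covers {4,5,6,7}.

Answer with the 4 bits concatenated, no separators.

s1 (pos 1,3,5,7): 0⊕0⊕1⊕1 = 0
s2 (pos 2,3,6,7): 0⊕0⊕0⊕1 = 1
s4 (pos 4,5,6,7): 1⊕1⊕0⊕1 = 1
Syndrome s4…s1 = 110 → error at position 6.
Flip position 6: 0001101 → 0001111
Read data bits from positions 3,5,6,7: 0111

0111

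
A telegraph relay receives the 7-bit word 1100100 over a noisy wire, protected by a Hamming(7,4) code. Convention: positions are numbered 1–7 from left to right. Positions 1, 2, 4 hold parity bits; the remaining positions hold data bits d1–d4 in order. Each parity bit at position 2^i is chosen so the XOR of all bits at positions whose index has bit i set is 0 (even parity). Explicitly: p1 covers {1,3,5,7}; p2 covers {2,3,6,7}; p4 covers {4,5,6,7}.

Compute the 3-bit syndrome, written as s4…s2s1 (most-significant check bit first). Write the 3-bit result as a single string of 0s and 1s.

s1 (pos 1,3,5,7): 1⊕0⊕1⊕0 = 0
s2 (pos 2,3,6,7): 1⊕0⊕0⊕0 = 1
s4 (pos 4,5,6,7): 0⊕1⊕0⊕0 = 1
Syndrome s4…s1 = 110 → error at position 6.

110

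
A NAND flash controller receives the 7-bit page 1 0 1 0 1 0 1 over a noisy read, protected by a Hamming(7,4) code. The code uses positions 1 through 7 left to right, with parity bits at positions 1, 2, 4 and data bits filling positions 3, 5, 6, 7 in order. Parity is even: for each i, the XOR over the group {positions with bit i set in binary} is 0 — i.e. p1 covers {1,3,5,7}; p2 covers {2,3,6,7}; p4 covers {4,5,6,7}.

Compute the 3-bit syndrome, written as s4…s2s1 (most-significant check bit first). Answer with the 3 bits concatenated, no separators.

000

s1 (pos 1,3,5,7): 1⊕1⊕1⊕1 = 0
s2 (pos 2,3,6,7): 0⊕1⊕0⊕1 = 0
s4 (pos 4,5,6,7): 0⊕1⊕0⊕1 = 0
Syndrome s4…s1 = 000 → no error.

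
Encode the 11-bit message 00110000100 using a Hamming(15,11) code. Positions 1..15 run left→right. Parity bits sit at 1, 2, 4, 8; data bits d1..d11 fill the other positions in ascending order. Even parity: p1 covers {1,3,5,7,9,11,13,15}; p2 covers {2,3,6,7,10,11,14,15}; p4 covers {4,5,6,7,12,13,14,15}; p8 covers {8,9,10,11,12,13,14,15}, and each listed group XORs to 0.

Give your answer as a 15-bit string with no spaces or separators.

000101110000100

Place data at non-parity positions: p1 p2 0 p4 0 1 1 p8 0 0 0 0 1 0 0
p1 (pos 1,3,5,7,9,11,13,15): XOR of data positions = 0⊕0⊕1⊕0⊕0⊕1⊕0 = 0
p2 (pos 2,3,6,7,10,11,14,15): XOR of data positions = 0⊕1⊕1⊕0⊕0⊕0⊕0 = 0
p4 (pos 4,5,6,7,12,13,14,15): XOR of data positions = 0⊕1⊕1⊕0⊕1⊕0⊕0 = 1
p8 (pos 8,9,10,11,12,13,14,15): XOR of data positions = 0⊕0⊕0⊕0⊕1⊕0⊕0 = 1
Codeword: 000101110000100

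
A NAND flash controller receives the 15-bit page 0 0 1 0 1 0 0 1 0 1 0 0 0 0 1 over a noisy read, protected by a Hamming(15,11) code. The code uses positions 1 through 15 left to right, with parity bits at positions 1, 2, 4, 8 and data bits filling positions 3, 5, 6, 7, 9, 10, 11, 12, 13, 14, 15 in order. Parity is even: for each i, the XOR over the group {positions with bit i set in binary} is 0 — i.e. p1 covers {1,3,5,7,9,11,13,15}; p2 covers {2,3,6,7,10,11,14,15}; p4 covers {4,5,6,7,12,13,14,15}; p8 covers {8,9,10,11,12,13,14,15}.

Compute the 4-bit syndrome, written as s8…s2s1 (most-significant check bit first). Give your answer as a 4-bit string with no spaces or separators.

s1 (pos 1,3,5,7,9,11,13,15): 0⊕1⊕1⊕0⊕0⊕0⊕0⊕1 = 1
s2 (pos 2,3,6,7,10,11,14,15): 0⊕1⊕0⊕0⊕1⊕0⊕0⊕1 = 1
s4 (pos 4,5,6,7,12,13,14,15): 0⊕1⊕0⊕0⊕0⊕0⊕0⊕1 = 0
s8 (pos 8,9,10,11,12,13,14,15): 1⊕0⊕1⊕0⊕0⊕0⊕0⊕1 = 1
Syndrome s8…s1 = 1011 → error at position 11.

1011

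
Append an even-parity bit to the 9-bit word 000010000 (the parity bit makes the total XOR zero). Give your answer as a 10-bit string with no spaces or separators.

0000100001

XOR of the 9 data bits: 0⊕0⊕0⊕0⊕1⊕0⊕0⊕0⊕0 = 1
Parity bit = 1 (so all 10 bits XOR to 0).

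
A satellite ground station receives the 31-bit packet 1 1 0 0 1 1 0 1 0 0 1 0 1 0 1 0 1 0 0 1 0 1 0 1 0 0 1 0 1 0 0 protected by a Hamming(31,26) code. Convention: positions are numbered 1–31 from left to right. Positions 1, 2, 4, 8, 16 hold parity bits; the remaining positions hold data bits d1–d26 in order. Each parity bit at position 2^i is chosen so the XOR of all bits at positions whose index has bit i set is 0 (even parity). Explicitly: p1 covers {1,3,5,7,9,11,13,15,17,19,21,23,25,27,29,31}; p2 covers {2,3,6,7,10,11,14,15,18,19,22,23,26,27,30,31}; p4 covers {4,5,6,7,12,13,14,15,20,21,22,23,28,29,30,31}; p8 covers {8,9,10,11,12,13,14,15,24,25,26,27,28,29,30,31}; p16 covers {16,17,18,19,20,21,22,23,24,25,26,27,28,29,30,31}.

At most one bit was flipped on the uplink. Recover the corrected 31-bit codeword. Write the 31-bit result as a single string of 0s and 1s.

s1 (pos 1,3,5,7,9,11,13,15,17,19,21,23,25,27,29,31): 1⊕0⊕1⊕0⊕0⊕1⊕1⊕1⊕1⊕0⊕0⊕0⊕0⊕1⊕1⊕0 = 0
s2 (pos 2,3,6,7,10,11,14,15,18,19,22,23,26,27,30,31): 1⊕0⊕1⊕0⊕0⊕1⊕0⊕1⊕0⊕0⊕1⊕0⊕0⊕1⊕0⊕0 = 0
s4 (pos 4,5,6,7,12,13,14,15,20,21,22,23,28,29,30,31): 0⊕1⊕1⊕0⊕0⊕1⊕0⊕1⊕1⊕0⊕1⊕0⊕0⊕1⊕0⊕0 = 1
s8 (pos 8,9,10,11,12,13,14,15,24,25,26,27,28,29,30,31): 1⊕0⊕0⊕1⊕0⊕1⊕0⊕1⊕1⊕0⊕0⊕1⊕0⊕1⊕0⊕0 = 1
s16 (pos 16,17,18,19,20,21,22,23,24,25,26,27,28,29,30,31): 0⊕1⊕0⊕0⊕1⊕0⊕1⊕0⊕1⊕0⊕0⊕1⊕0⊕1⊕0⊕0 = 0
Syndrome s16…s1 = 01100 → error at position 12.
Flip position 12: 1100110100101010100101010010100 → 1100110100111010100101010010100

1100110100111010100101010010100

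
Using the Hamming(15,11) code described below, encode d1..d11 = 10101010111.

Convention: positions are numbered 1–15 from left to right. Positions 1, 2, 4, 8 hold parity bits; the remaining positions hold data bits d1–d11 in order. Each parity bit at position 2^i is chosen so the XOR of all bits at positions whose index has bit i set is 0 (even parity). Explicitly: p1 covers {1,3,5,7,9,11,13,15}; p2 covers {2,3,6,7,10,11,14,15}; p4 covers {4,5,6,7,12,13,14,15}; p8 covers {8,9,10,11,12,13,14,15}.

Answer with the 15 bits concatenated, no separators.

Place data at non-parity positions: p1 p2 1 p4 0 1 0 p8 1 0 1 0 1 1 1
p1 (pos 1,3,5,7,9,11,13,15): XOR of data positions = 1⊕0⊕0⊕1⊕1⊕1⊕1 = 1
p2 (pos 2,3,6,7,10,11,14,15): XOR of data positions = 1⊕1⊕0⊕0⊕1⊕1⊕1 = 1
p4 (pos 4,5,6,7,12,13,14,15): XOR of data positions = 0⊕1⊕0⊕0⊕1⊕1⊕1 = 0
p8 (pos 8,9,10,11,12,13,14,15): XOR of data positions = 1⊕0⊕1⊕0⊕1⊕1⊕1 = 1
Codeword: 111001011010111

111001011010111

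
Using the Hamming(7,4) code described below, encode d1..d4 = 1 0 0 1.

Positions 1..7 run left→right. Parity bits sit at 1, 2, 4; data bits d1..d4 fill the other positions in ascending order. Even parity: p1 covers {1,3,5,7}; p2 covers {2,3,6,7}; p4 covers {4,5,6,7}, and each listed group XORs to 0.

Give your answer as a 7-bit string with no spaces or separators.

0011001

Place data at non-parity positions: p1 p2 1 p4 0 0 1
p1 (pos 1,3,5,7): XOR of data positions = 1⊕0⊕1 = 0
p2 (pos 2,3,6,7): XOR of data positions = 1⊕0⊕1 = 0
p4 (pos 4,5,6,7): XOR of data positions = 0⊕0⊕1 = 1
Codeword: 0011001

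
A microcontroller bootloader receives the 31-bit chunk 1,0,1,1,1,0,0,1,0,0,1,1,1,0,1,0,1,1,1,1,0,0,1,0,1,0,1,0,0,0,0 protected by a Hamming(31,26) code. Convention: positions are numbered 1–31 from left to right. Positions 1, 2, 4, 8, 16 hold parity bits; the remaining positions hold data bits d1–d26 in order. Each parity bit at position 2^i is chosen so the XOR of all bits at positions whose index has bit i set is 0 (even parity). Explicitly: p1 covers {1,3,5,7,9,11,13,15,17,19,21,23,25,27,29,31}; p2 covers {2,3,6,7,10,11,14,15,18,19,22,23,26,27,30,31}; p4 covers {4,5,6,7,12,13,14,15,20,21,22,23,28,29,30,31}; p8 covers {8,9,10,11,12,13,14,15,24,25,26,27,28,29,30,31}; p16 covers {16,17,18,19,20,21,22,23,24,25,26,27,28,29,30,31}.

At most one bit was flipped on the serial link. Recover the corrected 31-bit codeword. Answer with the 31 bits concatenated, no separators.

s1 (pos 1,3,5,7,9,11,13,15,17,19,21,23,25,27,29,31): 1⊕1⊕1⊕0⊕0⊕1⊕1⊕1⊕1⊕1⊕0⊕1⊕1⊕1⊕0⊕0 = 1
s2 (pos 2,3,6,7,10,11,14,15,18,19,22,23,26,27,30,31): 0⊕1⊕0⊕0⊕0⊕1⊕0⊕1⊕1⊕1⊕0⊕1⊕0⊕1⊕0⊕0 = 1
s4 (pos 4,5,6,7,12,13,14,15,20,21,22,23,28,29,30,31): 1⊕1⊕0⊕0⊕1⊕1⊕0⊕1⊕1⊕0⊕0⊕1⊕0⊕0⊕0⊕0 = 1
s8 (pos 8,9,10,11,12,13,14,15,24,25,26,27,28,29,30,31): 1⊕0⊕0⊕1⊕1⊕1⊕0⊕1⊕0⊕1⊕0⊕1⊕0⊕0⊕0⊕0 = 1
s16 (pos 16,17,18,19,20,21,22,23,24,25,26,27,28,29,30,31): 0⊕1⊕1⊕1⊕1⊕0⊕0⊕1⊕0⊕1⊕0⊕1⊕0⊕0⊕0⊕0 = 1
Syndrome s16…s1 = 11111 → error at position 31.
Flip position 31: 1011100100111010111100101010000 → 1011100100111010111100101010001

1011100100111010111100101010001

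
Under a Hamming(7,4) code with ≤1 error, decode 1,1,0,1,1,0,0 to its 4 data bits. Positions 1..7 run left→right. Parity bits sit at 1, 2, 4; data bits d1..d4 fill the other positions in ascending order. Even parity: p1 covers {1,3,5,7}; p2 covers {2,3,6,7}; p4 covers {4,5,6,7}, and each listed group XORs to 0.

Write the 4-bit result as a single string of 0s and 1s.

0100

s1 (pos 1,3,5,7): 1⊕0⊕1⊕0 = 0
s2 (pos 2,3,6,7): 1⊕0⊕0⊕0 = 1
s4 (pos 4,5,6,7): 1⊕1⊕0⊕0 = 0
Syndrome s4…s1 = 010 → error at position 2.
Flip position 2: 1101100 → 1001100
Read data bits from positions 3,5,6,7: 0100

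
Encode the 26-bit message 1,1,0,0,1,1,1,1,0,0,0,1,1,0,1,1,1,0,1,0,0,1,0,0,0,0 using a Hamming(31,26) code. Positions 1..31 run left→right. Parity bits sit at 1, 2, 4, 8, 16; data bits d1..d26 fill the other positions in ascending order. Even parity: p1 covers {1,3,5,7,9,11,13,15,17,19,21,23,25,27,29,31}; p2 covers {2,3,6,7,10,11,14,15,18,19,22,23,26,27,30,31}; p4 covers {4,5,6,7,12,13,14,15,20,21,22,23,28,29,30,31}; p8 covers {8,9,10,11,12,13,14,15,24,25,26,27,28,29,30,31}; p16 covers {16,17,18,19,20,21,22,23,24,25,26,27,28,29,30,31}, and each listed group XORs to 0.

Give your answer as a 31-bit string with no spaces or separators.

Place data at non-parity positions: p1 p2 1 p4 1 0 0 p8 1 1 1 1 0 0 0 p16 1 1 0 1 1 1 0 1 0 0 1 0 0 0 0
p1 (pos 1,3,5,7,9,11,13,15,17,19,21,23,25,27,29,31): XOR of data positions = 1⊕1⊕0⊕1⊕1⊕0⊕0⊕1⊕0⊕1⊕0⊕0⊕1⊕0⊕0 = 1
p2 (pos 2,3,6,7,10,11,14,15,18,19,22,23,26,27,30,31): XOR of data positions = 1⊕0⊕0⊕1⊕1⊕0⊕0⊕1⊕0⊕1⊕0⊕0⊕1⊕0⊕0 = 0
p4 (pos 4,5,6,7,12,13,14,15,20,21,22,23,28,29,30,31): XOR of data positions = 1⊕0⊕0⊕1⊕0⊕0⊕0⊕1⊕1⊕1⊕0⊕0⊕0⊕0⊕0 = 1
p8 (pos 8,9,10,11,12,13,14,15,24,25,26,27,28,29,30,31): XOR of data positions = 1⊕1⊕1⊕1⊕0⊕0⊕0⊕1⊕0⊕0⊕1⊕0⊕0⊕0⊕0 = 0
p16 (pos 16,17,18,19,20,21,22,23,24,25,26,27,28,29,30,31): XOR of data positions = 1⊕1⊕0⊕1⊕1⊕1⊕0⊕1⊕0⊕0⊕1⊕0⊕0⊕0⊕0 = 1
Codeword: 1011100011110001110111010010000

1011100011110001110111010010000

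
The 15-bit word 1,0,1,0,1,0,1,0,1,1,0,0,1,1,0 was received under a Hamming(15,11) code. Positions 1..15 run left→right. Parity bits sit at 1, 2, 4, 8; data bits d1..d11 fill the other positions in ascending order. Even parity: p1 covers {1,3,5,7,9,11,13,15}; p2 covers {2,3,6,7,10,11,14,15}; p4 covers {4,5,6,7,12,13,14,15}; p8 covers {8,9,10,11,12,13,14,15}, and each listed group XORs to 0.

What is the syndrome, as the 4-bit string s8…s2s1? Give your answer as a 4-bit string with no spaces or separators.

0000

s1 (pos 1,3,5,7,9,11,13,15): 1⊕1⊕1⊕1⊕1⊕0⊕1⊕0 = 0
s2 (pos 2,3,6,7,10,11,14,15): 0⊕1⊕0⊕1⊕1⊕0⊕1⊕0 = 0
s4 (pos 4,5,6,7,12,13,14,15): 0⊕1⊕0⊕1⊕0⊕1⊕1⊕0 = 0
s8 (pos 8,9,10,11,12,13,14,15): 0⊕1⊕1⊕0⊕0⊕1⊕1⊕0 = 0
Syndrome s8…s1 = 0000 → no error.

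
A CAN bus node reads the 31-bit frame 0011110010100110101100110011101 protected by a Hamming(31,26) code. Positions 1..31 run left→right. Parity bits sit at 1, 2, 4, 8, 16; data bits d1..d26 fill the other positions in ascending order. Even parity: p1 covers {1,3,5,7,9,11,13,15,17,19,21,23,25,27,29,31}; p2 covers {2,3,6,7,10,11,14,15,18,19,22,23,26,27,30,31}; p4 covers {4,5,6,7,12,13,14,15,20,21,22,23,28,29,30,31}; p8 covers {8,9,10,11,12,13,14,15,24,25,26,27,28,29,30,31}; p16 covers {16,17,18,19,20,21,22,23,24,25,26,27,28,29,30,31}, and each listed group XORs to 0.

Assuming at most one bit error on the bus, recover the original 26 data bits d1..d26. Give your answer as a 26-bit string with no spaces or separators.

s1 (pos 1,3,5,7,9,11,13,15,17,19,21,23,25,27,29,31): 0⊕1⊕1⊕0⊕1⊕1⊕0⊕1⊕1⊕1⊕0⊕1⊕0⊕1⊕1⊕1 = 1
s2 (pos 2,3,6,7,10,11,14,15,18,19,22,23,26,27,30,31): 0⊕1⊕1⊕0⊕0⊕1⊕1⊕1⊕0⊕1⊕0⊕1⊕0⊕1⊕0⊕1 = 1
s4 (pos 4,5,6,7,12,13,14,15,20,21,22,23,28,29,30,31): 1⊕1⊕1⊕0⊕0⊕0⊕1⊕1⊕1⊕0⊕0⊕1⊕1⊕1⊕0⊕1 = 0
s8 (pos 8,9,10,11,12,13,14,15,24,25,26,27,28,29,30,31): 0⊕1⊕0⊕1⊕0⊕0⊕1⊕1⊕1⊕0⊕0⊕1⊕1⊕1⊕0⊕1 = 1
s16 (pos 16,17,18,19,20,21,22,23,24,25,26,27,28,29,30,31): 0⊕1⊕0⊕1⊕1⊕0⊕0⊕1⊕1⊕0⊕0⊕1⊕1⊕1⊕0⊕1 = 1
Syndrome s16…s1 = 11011 → error at position 27.
Flip position 27: 0011110010100110101100110011101 → 0011110010100110101100110001101
Read data bits from positions 3,5,6,7,9,10,11,12,13,14,15,17,18,19,20,21,22,23,24,25,26,27,28,29,30,31: 11101010011101100110001101

11101010011101100110001101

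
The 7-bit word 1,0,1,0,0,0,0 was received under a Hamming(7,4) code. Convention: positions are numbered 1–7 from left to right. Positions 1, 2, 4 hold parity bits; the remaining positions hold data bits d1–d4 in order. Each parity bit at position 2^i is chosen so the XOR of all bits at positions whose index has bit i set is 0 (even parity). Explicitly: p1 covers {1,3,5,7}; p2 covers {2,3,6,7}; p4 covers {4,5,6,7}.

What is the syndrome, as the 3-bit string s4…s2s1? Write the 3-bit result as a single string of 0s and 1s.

010

s1 (pos 1,3,5,7): 1⊕1⊕0⊕0 = 0
s2 (pos 2,3,6,7): 0⊕1⊕0⊕0 = 1
s4 (pos 4,5,6,7): 0⊕0⊕0⊕0 = 0
Syndrome s4…s1 = 010 → error at position 2.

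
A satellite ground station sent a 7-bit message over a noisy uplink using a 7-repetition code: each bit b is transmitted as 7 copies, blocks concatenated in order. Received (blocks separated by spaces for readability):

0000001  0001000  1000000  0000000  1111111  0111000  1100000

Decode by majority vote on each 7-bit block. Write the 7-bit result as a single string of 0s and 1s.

Block 1 (0000001): 1 one → 0
Block 2 (0001000): 1 one → 0
Block 3 (1000000): 1 one → 0
Block 4 (0000000): 0 ones → 0
Block 5 (1111111): 7 ones → 1
Block 6 (0111000): 3 ones → 0
Block 7 (1100000): 2 ones → 0

0000100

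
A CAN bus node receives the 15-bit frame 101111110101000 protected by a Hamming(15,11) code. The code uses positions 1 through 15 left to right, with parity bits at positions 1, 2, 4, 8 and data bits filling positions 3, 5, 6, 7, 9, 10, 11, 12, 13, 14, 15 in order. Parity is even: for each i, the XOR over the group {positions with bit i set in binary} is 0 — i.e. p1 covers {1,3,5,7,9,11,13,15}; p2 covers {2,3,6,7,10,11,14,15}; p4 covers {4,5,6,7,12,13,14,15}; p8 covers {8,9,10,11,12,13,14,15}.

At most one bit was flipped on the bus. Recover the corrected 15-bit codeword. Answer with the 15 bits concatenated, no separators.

101111110100000

s1 (pos 1,3,5,7,9,11,13,15): 1⊕1⊕1⊕1⊕0⊕0⊕0⊕0 = 0
s2 (pos 2,3,6,7,10,11,14,15): 0⊕1⊕1⊕1⊕1⊕0⊕0⊕0 = 0
s4 (pos 4,5,6,7,12,13,14,15): 1⊕1⊕1⊕1⊕1⊕0⊕0⊕0 = 1
s8 (pos 8,9,10,11,12,13,14,15): 1⊕0⊕1⊕0⊕1⊕0⊕0⊕0 = 1
Syndrome s8…s1 = 1100 → error at position 12.
Flip position 12: 101111110101000 → 101111110100000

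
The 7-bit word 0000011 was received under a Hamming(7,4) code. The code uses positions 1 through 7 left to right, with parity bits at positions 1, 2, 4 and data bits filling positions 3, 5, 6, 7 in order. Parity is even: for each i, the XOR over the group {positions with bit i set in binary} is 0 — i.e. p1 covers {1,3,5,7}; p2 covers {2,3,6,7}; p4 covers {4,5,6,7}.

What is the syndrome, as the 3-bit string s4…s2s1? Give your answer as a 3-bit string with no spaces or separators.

s1 (pos 1,3,5,7): 0⊕0⊕0⊕1 = 1
s2 (pos 2,3,6,7): 0⊕0⊕1⊕1 = 0
s4 (pos 4,5,6,7): 0⊕0⊕1⊕1 = 0
Syndrome s4…s1 = 001 → error at position 1.

001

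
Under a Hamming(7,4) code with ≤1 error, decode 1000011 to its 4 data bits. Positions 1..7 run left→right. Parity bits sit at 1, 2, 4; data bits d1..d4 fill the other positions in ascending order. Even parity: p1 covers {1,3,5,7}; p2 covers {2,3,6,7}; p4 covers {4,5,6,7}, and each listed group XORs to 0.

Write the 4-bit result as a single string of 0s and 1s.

s1 (pos 1,3,5,7): 1⊕0⊕0⊕1 = 0
s2 (pos 2,3,6,7): 0⊕0⊕1⊕1 = 0
s4 (pos 4,5,6,7): 0⊕0⊕1⊕1 = 0
Syndrome s4…s1 = 000 → no error.
Read data bits from positions 3,5,6,7: 0011

0011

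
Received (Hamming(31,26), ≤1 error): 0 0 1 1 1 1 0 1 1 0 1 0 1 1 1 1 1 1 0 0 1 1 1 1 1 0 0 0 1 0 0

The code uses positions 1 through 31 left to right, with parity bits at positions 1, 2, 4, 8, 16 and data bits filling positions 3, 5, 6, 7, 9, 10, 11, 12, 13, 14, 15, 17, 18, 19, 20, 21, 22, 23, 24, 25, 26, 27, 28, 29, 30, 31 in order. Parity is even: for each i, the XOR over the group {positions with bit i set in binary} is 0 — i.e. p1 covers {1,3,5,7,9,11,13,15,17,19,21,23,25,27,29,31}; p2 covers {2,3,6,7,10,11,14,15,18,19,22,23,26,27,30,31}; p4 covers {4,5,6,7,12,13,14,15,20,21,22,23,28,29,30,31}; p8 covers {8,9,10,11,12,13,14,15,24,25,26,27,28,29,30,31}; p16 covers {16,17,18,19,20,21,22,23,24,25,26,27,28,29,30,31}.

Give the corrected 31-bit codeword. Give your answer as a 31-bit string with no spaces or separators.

0011110110101111110011110000100

s1 (pos 1,3,5,7,9,11,13,15,17,19,21,23,25,27,29,31): 0⊕1⊕1⊕0⊕1⊕1⊕1⊕1⊕1⊕0⊕1⊕1⊕1⊕0⊕1⊕0 = 1
s2 (pos 2,3,6,7,10,11,14,15,18,19,22,23,26,27,30,31): 0⊕1⊕1⊕0⊕0⊕1⊕1⊕1⊕1⊕0⊕1⊕1⊕0⊕0⊕0⊕0 = 0
s4 (pos 4,5,6,7,12,13,14,15,20,21,22,23,28,29,30,31): 1⊕1⊕1⊕0⊕0⊕1⊕1⊕1⊕0⊕1⊕1⊕1⊕0⊕1⊕0⊕0 = 0
s8 (pos 8,9,10,11,12,13,14,15,24,25,26,27,28,29,30,31): 1⊕1⊕0⊕1⊕0⊕1⊕1⊕1⊕1⊕1⊕0⊕0⊕0⊕1⊕0⊕0 = 1
s16 (pos 16,17,18,19,20,21,22,23,24,25,26,27,28,29,30,31): 1⊕1⊕1⊕0⊕0⊕1⊕1⊕1⊕1⊕1⊕0⊕0⊕0⊕1⊕0⊕0 = 1
Syndrome s16…s1 = 11001 → error at position 25.
Flip position 25: 0011110110101111110011111000100 → 0011110110101111110011110000100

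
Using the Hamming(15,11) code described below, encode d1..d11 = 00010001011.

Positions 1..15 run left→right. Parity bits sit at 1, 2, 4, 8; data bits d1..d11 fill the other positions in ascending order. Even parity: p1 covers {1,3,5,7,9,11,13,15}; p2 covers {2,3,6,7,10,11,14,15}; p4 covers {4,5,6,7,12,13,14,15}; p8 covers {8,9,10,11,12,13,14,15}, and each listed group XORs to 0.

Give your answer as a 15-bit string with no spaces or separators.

010000110001011

Place data at non-parity positions: p1 p2 0 p4 0 0 1 p8 0 0 0 1 0 1 1
p1 (pos 1,3,5,7,9,11,13,15): XOR of data positions = 0⊕0⊕1⊕0⊕0⊕0⊕1 = 0
p2 (pos 2,3,6,7,10,11,14,15): XOR of data positions = 0⊕0⊕1⊕0⊕0⊕1⊕1 = 1
p4 (pos 4,5,6,7,12,13,14,15): XOR of data positions = 0⊕0⊕1⊕1⊕0⊕1⊕1 = 0
p8 (pos 8,9,10,11,12,13,14,15): XOR of data positions = 0⊕0⊕0⊕1⊕0⊕1⊕1 = 1
Codeword: 010000110001011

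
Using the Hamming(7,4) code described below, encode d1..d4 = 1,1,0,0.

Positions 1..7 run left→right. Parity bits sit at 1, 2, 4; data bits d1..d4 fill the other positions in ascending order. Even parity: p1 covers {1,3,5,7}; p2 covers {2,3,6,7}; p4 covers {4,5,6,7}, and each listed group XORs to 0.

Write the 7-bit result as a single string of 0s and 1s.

0111100

Place data at non-parity positions: p1 p2 1 p4 1 0 0
p1 (pos 1,3,5,7): XOR of data positions = 1⊕1⊕0 = 0
p2 (pos 2,3,6,7): XOR of data positions = 1⊕0⊕0 = 1
p4 (pos 4,5,6,7): XOR of data positions = 1⊕0⊕0 = 1
Codeword: 0111100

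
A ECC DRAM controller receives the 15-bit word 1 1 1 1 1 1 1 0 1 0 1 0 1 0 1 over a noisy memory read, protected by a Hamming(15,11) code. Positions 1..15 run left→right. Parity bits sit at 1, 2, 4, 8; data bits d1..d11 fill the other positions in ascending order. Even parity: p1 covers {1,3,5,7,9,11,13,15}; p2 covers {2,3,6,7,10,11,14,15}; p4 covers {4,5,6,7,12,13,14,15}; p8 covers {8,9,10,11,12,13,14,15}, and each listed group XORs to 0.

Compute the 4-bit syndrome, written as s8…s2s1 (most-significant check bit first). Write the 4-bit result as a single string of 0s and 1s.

s1 (pos 1,3,5,7,9,11,13,15): 1⊕1⊕1⊕1⊕1⊕1⊕1⊕1 = 0
s2 (pos 2,3,6,7,10,11,14,15): 1⊕1⊕1⊕1⊕0⊕1⊕0⊕1 = 0
s4 (pos 4,5,6,7,12,13,14,15): 1⊕1⊕1⊕1⊕0⊕1⊕0⊕1 = 0
s8 (pos 8,9,10,11,12,13,14,15): 0⊕1⊕0⊕1⊕0⊕1⊕0⊕1 = 0
Syndrome s8…s1 = 0000 → no error.

0000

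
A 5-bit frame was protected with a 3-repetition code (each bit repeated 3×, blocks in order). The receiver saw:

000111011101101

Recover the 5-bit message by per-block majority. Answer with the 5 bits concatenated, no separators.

Block 1 (000): 0 ones → 0
Block 2 (111): 3 ones → 1
Block 3 (011): 2 ones → 1
Block 4 (101): 2 ones → 1
Block 5 (101): 2 ones → 1

01111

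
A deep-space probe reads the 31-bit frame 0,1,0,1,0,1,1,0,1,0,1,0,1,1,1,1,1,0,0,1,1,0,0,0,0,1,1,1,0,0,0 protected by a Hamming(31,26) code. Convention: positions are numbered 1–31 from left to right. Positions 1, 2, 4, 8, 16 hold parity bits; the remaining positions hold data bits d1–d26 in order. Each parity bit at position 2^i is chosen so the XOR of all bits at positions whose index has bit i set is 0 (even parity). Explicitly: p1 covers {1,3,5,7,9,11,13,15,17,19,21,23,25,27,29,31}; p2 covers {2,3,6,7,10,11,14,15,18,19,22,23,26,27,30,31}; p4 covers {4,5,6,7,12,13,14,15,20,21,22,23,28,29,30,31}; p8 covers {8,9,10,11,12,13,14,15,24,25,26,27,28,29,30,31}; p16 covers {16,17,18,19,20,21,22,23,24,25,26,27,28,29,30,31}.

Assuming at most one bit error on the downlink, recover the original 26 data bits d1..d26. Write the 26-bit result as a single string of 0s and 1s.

s1 (pos 1,3,5,7,9,11,13,15,17,19,21,23,25,27,29,31): 0⊕0⊕0⊕1⊕1⊕1⊕1⊕1⊕1⊕0⊕1⊕0⊕0⊕1⊕0⊕0 = 0
s2 (pos 2,3,6,7,10,11,14,15,18,19,22,23,26,27,30,31): 1⊕0⊕1⊕1⊕0⊕1⊕1⊕1⊕0⊕0⊕0⊕0⊕1⊕1⊕0⊕0 = 0
s4 (pos 4,5,6,7,12,13,14,15,20,21,22,23,28,29,30,31): 1⊕0⊕1⊕1⊕0⊕1⊕1⊕1⊕1⊕1⊕0⊕0⊕1⊕0⊕0⊕0 = 1
s8 (pos 8,9,10,11,12,13,14,15,24,25,26,27,28,29,30,31): 0⊕1⊕0⊕1⊕0⊕1⊕1⊕1⊕0⊕0⊕1⊕1⊕1⊕0⊕0⊕0 = 0
s16 (pos 16,17,18,19,20,21,22,23,24,25,26,27,28,29,30,31): 1⊕1⊕0⊕0⊕1⊕1⊕0⊕0⊕0⊕0⊕1⊕1⊕1⊕0⊕0⊕0 = 1
Syndrome s16…s1 = 10100 → error at position 20.
Flip position 20: 0101011010101111100110000111000 → 0101011010101111100010000111000
Read data bits from positions 3,5,6,7,9,10,11,12,13,14,15,17,18,19,20,21,22,23,24,25,26,27,28,29,30,31: 00111010111100010000111000

00111010111100010000111000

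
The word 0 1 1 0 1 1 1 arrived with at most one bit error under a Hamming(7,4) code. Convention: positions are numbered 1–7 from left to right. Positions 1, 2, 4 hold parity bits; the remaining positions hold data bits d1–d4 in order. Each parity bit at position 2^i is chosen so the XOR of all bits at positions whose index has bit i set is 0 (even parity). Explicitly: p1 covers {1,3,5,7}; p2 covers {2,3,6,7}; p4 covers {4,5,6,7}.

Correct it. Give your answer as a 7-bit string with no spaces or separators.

0110011

s1 (pos 1,3,5,7): 0⊕1⊕1⊕1 = 1
s2 (pos 2,3,6,7): 1⊕1⊕1⊕1 = 0
s4 (pos 4,5,6,7): 0⊕1⊕1⊕1 = 1
Syndrome s4…s1 = 101 → error at position 5.
Flip position 5: 0110111 → 0110011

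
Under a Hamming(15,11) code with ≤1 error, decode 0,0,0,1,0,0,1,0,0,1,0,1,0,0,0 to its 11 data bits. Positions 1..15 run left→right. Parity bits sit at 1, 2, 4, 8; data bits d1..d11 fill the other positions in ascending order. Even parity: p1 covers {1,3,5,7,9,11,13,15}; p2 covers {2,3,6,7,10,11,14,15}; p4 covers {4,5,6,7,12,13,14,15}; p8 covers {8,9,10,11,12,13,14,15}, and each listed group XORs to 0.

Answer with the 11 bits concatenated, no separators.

s1 (pos 1,3,5,7,9,11,13,15): 0⊕0⊕0⊕1⊕0⊕0⊕0⊕0 = 1
s2 (pos 2,3,6,7,10,11,14,15): 0⊕0⊕0⊕1⊕1⊕0⊕0⊕0 = 0
s4 (pos 4,5,6,7,12,13,14,15): 1⊕0⊕0⊕1⊕1⊕0⊕0⊕0 = 1
s8 (pos 8,9,10,11,12,13,14,15): 0⊕0⊕1⊕0⊕1⊕0⊕0⊕0 = 0
Syndrome s8…s1 = 0101 → error at position 5.
Flip position 5: 000100100101000 → 000110100101000
Read data bits from positions 3,5,6,7,9,10,11,12,13,14,15: 01010101000

01010101000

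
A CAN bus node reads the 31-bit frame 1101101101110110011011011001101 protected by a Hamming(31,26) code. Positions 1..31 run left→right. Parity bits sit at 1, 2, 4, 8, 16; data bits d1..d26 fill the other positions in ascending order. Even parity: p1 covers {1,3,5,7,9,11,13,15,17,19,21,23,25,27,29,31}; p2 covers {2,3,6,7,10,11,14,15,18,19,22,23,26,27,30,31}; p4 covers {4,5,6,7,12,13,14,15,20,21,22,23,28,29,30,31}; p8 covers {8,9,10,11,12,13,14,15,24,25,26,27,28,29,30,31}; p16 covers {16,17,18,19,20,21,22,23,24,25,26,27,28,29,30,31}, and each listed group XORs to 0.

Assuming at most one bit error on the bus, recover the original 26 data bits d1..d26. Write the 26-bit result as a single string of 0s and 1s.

s1 (pos 1,3,5,7,9,11,13,15,17,19,21,23,25,27,29,31): 1⊕0⊕1⊕1⊕0⊕1⊕0⊕1⊕0⊕1⊕1⊕0⊕1⊕0⊕1⊕1 = 0
s2 (pos 2,3,6,7,10,11,14,15,18,19,22,23,26,27,30,31): 1⊕0⊕0⊕1⊕1⊕1⊕1⊕1⊕1⊕1⊕1⊕0⊕0⊕0⊕0⊕1 = 0
s4 (pos 4,5,6,7,12,13,14,15,20,21,22,23,28,29,30,31): 1⊕1⊕0⊕1⊕1⊕0⊕1⊕1⊕0⊕1⊕1⊕0⊕1⊕1⊕0⊕1 = 1
s8 (pos 8,9,10,11,12,13,14,15,24,25,26,27,28,29,30,31): 1⊕0⊕1⊕1⊕1⊕0⊕1⊕1⊕1⊕1⊕0⊕0⊕1⊕1⊕0⊕1 = 1
s16 (pos 16,17,18,19,20,21,22,23,24,25,26,27,28,29,30,31): 0⊕0⊕1⊕1⊕0⊕1⊕1⊕0⊕1⊕1⊕0⊕0⊕1⊕1⊕0⊕1 = 1
Syndrome s16…s1 = 11100 → error at position 28.
Flip position 28: 1101101101110110011011011001101 → 1101101101110110011011011000101
Read data bits from positions 3,5,6,7,9,10,11,12,13,14,15,17,18,19,20,21,22,23,24,25,26,27,28,29,30,31: 01010111011011011011000101

01010111011011011011000101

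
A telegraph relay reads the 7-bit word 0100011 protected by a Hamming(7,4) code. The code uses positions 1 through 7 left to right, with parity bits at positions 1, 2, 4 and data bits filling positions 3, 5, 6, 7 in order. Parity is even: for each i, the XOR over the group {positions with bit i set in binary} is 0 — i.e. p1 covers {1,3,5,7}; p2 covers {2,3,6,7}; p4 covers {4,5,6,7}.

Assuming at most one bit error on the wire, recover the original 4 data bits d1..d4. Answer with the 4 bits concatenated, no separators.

1011

s1 (pos 1,3,5,7): 0⊕0⊕0⊕1 = 1
s2 (pos 2,3,6,7): 1⊕0⊕1⊕1 = 1
s4 (pos 4,5,6,7): 0⊕0⊕1⊕1 = 0
Syndrome s4…s1 = 011 → error at position 3.
Flip position 3: 0100011 → 0110011
Read data bits from positions 3,5,6,7: 1011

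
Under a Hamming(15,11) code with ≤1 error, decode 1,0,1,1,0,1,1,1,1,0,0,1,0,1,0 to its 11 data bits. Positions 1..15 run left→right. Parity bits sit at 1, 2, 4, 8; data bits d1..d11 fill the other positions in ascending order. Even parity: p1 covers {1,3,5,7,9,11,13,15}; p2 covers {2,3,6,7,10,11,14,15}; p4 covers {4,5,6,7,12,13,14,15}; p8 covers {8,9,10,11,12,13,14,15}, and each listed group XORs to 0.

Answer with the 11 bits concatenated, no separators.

s1 (pos 1,3,5,7,9,11,13,15): 1⊕1⊕0⊕1⊕1⊕0⊕0⊕0 = 0
s2 (pos 2,3,6,7,10,11,14,15): 0⊕1⊕1⊕1⊕0⊕0⊕1⊕0 = 0
s4 (pos 4,5,6,7,12,13,14,15): 1⊕0⊕1⊕1⊕1⊕0⊕1⊕0 = 1
s8 (pos 8,9,10,11,12,13,14,15): 1⊕1⊕0⊕0⊕1⊕0⊕1⊕0 = 0
Syndrome s8…s1 = 0100 → error at position 4.
Flip position 4: 101101111001010 → 101001111001010
Read data bits from positions 3,5,6,7,9,10,11,12,13,14,15: 10111001010

10111001010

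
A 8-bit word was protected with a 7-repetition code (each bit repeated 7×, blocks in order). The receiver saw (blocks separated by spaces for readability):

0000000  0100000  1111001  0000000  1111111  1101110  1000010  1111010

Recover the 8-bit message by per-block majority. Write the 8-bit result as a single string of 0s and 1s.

00101101

Block 1 (0000000): 0 ones → 0
Block 2 (0100000): 1 one → 0
Block 3 (1111001): 5 ones → 1
Block 4 (0000000): 0 ones → 0
Block 5 (1111111): 7 ones → 1
Block 6 (1101110): 5 ones → 1
Block 7 (1000010): 2 ones → 0
Block 8 (1111010): 5 ones → 1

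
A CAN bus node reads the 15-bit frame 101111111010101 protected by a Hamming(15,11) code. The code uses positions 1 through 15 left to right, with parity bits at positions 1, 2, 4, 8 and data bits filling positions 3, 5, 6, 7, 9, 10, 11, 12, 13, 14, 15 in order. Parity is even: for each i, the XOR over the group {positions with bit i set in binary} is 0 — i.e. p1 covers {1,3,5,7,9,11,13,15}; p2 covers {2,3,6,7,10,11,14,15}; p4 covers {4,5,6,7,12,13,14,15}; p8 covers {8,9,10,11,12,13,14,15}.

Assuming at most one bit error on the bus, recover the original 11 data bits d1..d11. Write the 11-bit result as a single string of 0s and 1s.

11111110101

s1 (pos 1,3,5,7,9,11,13,15): 1⊕1⊕1⊕1⊕1⊕1⊕1⊕1 = 0
s2 (pos 2,3,6,7,10,11,14,15): 0⊕1⊕1⊕1⊕0⊕1⊕0⊕1 = 1
s4 (pos 4,5,6,7,12,13,14,15): 1⊕1⊕1⊕1⊕0⊕1⊕0⊕1 = 0
s8 (pos 8,9,10,11,12,13,14,15): 1⊕1⊕0⊕1⊕0⊕1⊕0⊕1 = 1
Syndrome s8…s1 = 1010 → error at position 10.
Flip position 10: 101111111010101 → 101111111110101
Read data bits from positions 3,5,6,7,9,10,11,12,13,14,15: 11111110101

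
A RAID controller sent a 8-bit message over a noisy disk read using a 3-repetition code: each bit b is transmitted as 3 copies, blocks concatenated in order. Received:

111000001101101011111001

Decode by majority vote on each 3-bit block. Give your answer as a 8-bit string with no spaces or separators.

10011110

Block 1 (111): 3 ones → 1
Block 2 (000): 0 ones → 0
Block 3 (001): 1 one → 0
Block 4 (101): 2 ones → 1
Block 5 (101): 2 ones → 1
Block 6 (011): 2 ones → 1
Block 7 (111): 3 ones → 1
Block 8 (001): 1 one → 0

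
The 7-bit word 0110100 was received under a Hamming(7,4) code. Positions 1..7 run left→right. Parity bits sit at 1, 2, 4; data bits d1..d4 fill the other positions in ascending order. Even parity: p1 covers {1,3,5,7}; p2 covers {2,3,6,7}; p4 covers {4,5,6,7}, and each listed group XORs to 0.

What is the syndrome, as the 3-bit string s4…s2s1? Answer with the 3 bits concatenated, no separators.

s1 (pos 1,3,5,7): 0⊕1⊕1⊕0 = 0
s2 (pos 2,3,6,7): 1⊕1⊕0⊕0 = 0
s4 (pos 4,5,6,7): 0⊕1⊕0⊕0 = 1
Syndrome s4…s1 = 100 → error at position 4.

100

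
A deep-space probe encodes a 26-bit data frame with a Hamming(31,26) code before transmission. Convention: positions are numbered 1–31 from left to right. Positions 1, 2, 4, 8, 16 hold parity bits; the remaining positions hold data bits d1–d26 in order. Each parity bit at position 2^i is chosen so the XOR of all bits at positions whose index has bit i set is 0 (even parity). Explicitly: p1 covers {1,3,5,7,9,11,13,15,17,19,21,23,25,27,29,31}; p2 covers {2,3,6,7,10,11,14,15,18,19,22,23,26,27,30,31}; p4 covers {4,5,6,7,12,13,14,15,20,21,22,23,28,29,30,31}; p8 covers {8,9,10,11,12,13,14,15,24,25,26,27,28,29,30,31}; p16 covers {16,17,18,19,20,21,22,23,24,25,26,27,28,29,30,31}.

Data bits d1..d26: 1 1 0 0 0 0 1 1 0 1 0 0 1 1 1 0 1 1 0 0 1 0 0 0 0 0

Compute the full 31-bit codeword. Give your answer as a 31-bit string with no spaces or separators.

Place data at non-parity positions: p1 p2 1 p4 1 0 0 p8 0 0 1 1 0 1 0 p16 0 1 1 1 0 1 1 0 0 1 0 0 0 0 0
p1 (pos 1,3,5,7,9,11,13,15,17,19,21,23,25,27,29,31): XOR of data positions = 1⊕1⊕0⊕0⊕1⊕0⊕0⊕0⊕1⊕0⊕1⊕0⊕0⊕0⊕0 = 1
p2 (pos 2,3,6,7,10,11,14,15,18,19,22,23,26,27,30,31): XOR of data positions = 1⊕0⊕0⊕0⊕1⊕1⊕0⊕1⊕1⊕1⊕1⊕1⊕0⊕0⊕0 = 0
p4 (pos 4,5,6,7,12,13,14,15,20,21,22,23,28,29,30,31): XOR of data positions = 1⊕0⊕0⊕1⊕0⊕1⊕0⊕1⊕0⊕1⊕1⊕0⊕0⊕0⊕0 = 0
p8 (pos 8,9,10,11,12,13,14,15,24,25,26,27,28,29,30,31): XOR of data positions = 0⊕0⊕1⊕1⊕0⊕1⊕0⊕0⊕0⊕1⊕0⊕0⊕0⊕0⊕0 = 0
p16 (pos 16,17,18,19,20,21,22,23,24,25,26,27,28,29,30,31): XOR of data positions = 0⊕1⊕1⊕1⊕0⊕1⊕1⊕0⊕0⊕1⊕0⊕0⊕0⊕0⊕0 = 0
Codeword: 1010100000110100011101100100000

1010100000110100011101100100000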